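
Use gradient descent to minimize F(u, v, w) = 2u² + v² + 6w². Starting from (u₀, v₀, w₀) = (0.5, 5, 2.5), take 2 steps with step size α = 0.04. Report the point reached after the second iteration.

∇F = (4u, 2v, 12w)
Step 1: at (0.5, 5, 2.5), ∇F = (2, 10, 30) → (0.5, 5, 2.5) − 0.04·(2, 10, 30) = (0.42, 4.6, 1.3)
Step 2: at (0.42, 4.6, 1.3), ∇F = (1.68, 9.2, 15.6) → (0.42, 4.6, 1.3) − 0.04·(1.68, 9.2, 15.6) = (0.3528, 4.232, 0.676)

(0.3528, 4.232, 0.676)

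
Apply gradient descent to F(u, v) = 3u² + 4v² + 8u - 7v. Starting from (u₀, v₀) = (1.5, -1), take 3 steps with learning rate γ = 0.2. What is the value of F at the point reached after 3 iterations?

∇F = (6u + 8, 8v - 7)
(u₁, v₁) = (1.5, -1) − 0.2·(17, -15) = (-1.9, 2)
(u₂, v₂) = (-1.9, 2) − 0.2·(-3.4, 9) = (-1.22, 0.2)
(u₃, v₃) = (-1.22, 0.2) − 0.2·(0.68, -5.4) = (-1.356, 1.28)
F(-1.356, 1.28) = -7.738192

-7.738192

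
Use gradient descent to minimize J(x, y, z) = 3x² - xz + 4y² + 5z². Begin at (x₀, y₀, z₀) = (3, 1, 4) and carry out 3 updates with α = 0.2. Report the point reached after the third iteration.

(0.832, -0.216, -3.584)

∇J = (6x - z, 8y, -x + 10z)
(x₁, y₁, z₁) = (3, 1, 4) − 0.2·(14, 8, 37) = (0.2, -0.6, -3.4)
(x₂, y₂, z₂) = (0.2, -0.6, -3.4) − 0.2·(4.6, -4.8, -34.2) = (-0.72, 0.36, 3.44)
(x₃, y₃, z₃) = (-0.72, 0.36, 3.44) − 0.2·(-7.76, 2.88, 35.12) = (0.832, -0.216, -3.584)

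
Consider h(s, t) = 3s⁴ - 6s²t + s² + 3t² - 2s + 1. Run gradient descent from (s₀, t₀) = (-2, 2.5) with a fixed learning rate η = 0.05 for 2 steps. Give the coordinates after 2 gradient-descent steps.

∇h = (12s³ - 12st + 2s - 2, -6s² + 6t)
Step 1: at (-2, 2.5), ∇h = (-42, -9) → (-2, 2.5) − 0.05·(-42, -9) = (0.1, 2.95)
Step 2: at (0.1, 2.95), ∇h = (-5.328, 17.64) → (0.1, 2.95) − 0.05·(-5.328, 17.64) = (0.3664, 2.068)

(0.3664, 2.068)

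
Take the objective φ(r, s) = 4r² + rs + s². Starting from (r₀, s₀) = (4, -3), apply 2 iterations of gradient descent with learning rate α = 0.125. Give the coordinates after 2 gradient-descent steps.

(0.34375, -2.109375)

∇φ = (8r + s, r + 2s)
Step 1: at (4, -3), ∇φ = (29, -2) → (4, -3) − 0.125·(29, -2) = (0.375, -2.75)
Step 2: at (0.375, -2.75), ∇φ = (0.25, -5.125) → (0.375, -2.75) − 0.125·(0.25, -5.125) = (0.34375, -2.109375)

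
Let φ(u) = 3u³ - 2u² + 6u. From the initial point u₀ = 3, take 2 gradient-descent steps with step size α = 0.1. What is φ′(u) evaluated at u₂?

φ′(u) = 9u² - 4u + 6
Step 1: φ′(3) = 75; u₁ = 3 − 0.1·75 = -4.5
Step 2: φ′(-4.5) = 206.25; u₂ = -4.5 − 0.1·206.25 = -25.125
φ′(u) at (-25.125) = 5787.890625

5787.890625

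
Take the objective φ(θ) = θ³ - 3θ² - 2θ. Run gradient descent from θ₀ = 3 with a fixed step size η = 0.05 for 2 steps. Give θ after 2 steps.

φ′(θ) = 3θ² - 6θ - 2
Step 1: φ′(3) = 7; θ₁ = 3 − 0.05·7 = 2.65
Step 2: φ′(2.65) = 3.1675; θ₂ = 2.65 − 0.05·3.1675 = 2.491625

2.491625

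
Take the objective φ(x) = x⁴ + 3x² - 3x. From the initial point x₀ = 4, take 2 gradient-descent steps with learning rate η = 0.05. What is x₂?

184.389325

φ′(x) = 4x³ + 6x - 3
Step 1: φ′(4) = 277; x₁ = 4 − 0.05·277 = -9.85
Step 2: φ′(-9.85) = -3884.7865; x₂ = -9.85 − 0.05·(-3884.7865) = 184.389325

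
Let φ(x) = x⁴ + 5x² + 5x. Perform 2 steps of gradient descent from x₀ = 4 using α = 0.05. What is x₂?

264.071525

φ′(x) = 4x³ + 10x + 5
Step 1: φ′(4) = 301; x₁ = 4 − 0.05·301 = -11.05
Step 2: φ′(-11.05) = -5502.4305; x₂ = -11.05 − 0.05·(-5502.4305) = 264.071525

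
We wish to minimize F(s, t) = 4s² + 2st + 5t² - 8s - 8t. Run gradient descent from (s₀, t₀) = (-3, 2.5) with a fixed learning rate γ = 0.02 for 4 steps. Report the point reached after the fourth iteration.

(-1.26130816, 1.7487104)

∇F = (8s + 2t - 8, 2s + 10t - 8)
(s₁, t₁) = (-3, 2.5) − 0.02·(-27, 11) = (-2.46, 2.28)
(s₂, t₂) = (-2.46, 2.28) − 0.02·(-23.12, 9.88) = (-1.9976, 2.0824)
(s₃, t₃) = (-1.9976, 2.0824) − 0.02·(-19.816, 8.8288) = (-1.60128, 1.905824)
(s₄, t₄) = (-1.60128, 1.905824) − 0.02·(-16.998592, 7.85568) = (-1.26130816, 1.7487104)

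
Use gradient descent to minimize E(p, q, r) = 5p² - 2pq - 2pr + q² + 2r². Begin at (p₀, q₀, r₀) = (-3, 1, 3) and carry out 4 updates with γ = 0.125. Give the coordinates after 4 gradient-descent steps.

(0.05859375, 0.29296875, 0.265625)

∇E = (10p - 2q - 2r, -2p + 2q, -2p + 4r)
(p₁, q₁, r₁) = (-3, 1, 3) − 0.125·(-38, 8, 18) = (1.75, 0, 0.75)
(p₂, q₂, r₂) = (1.75, 0, 0.75) − 0.125·(16, -3.5, -0.5) = (-0.25, 0.4375, 0.8125)
(p₃, q₃, r₃) = (-0.25, 0.4375, 0.8125) − 0.125·(-5, 1.375, 3.75) = (0.375, 0.265625, 0.34375)
(p₄, q₄, r₄) = (0.375, 0.265625, 0.34375) − 0.125·(2.53125, -0.21875, 0.625) = (0.05859375, 0.29296875, 0.265625)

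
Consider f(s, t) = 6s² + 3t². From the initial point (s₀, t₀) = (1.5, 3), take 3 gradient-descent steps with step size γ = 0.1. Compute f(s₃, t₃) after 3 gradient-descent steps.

∇f = (12s, 6t)
(s₁, t₁) = (1.5, 3) − 0.1·(18, 18) = (-0.3, 1.2)
(s₂, t₂) = (-0.3, 1.2) − 0.1·(-3.6, 7.2) = (0.06, 0.48)
(s₃, t₃) = (0.06, 0.48) − 0.1·(0.72, 2.88) = (-0.012, 0.192)
f(-0.012, 0.192) = 0.111456

0.111456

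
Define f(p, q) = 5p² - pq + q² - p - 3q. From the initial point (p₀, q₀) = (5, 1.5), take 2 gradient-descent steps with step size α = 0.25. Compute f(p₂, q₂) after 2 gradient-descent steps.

∇f = (10p - q - 1, -p + 2q - 3)
(p₁, q₁) = (5, 1.5) − 0.25·(47.5, -5) = (-6.875, 2.75)
(p₂, q₂) = (-6.875, 2.75) − 0.25·(-72.5, 9.375) = (11.25, 0.40625)
f(11.25, 0.40625) = 615.9384765625

615.9384765625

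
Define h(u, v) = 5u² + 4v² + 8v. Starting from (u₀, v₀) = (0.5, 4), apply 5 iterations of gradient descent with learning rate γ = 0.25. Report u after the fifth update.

-3.796875

∇h = (10u, 8v + 8)
Step 1: at (0.5, 4), ∇h = (5, 40) → (0.5, 4) − 0.25·(5, 40) = (-0.75, -6)
Step 2: at (-0.75, -6), ∇h = (-7.5, -40) → (-0.75, -6) − 0.25·(-7.5, -40) = (1.125, 4)
Step 3: at (1.125, 4), ∇h = (11.25, 40) → (1.125, 4) − 0.25·(11.25, 40) = (-1.6875, -6)
Step 4: at (-1.6875, -6), ∇h = (-16.875, -40) → (-1.6875, -6) − 0.25·(-16.875, -40) = (2.53125, 4)
Step 5: at (2.53125, 4), ∇h = (25.3125, 40) → (2.53125, 4) − 0.25·(25.3125, 40) = (-3.796875, -6)
u = -3.796875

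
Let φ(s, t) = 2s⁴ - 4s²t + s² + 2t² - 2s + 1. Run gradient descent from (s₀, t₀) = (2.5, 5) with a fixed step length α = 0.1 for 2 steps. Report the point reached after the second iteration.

(-1.3384, 3.336)

∇φ = (8s³ - 8st + 2s - 2, -4s² + 4t)
(s₁, t₁) = (2.5, 5) − 0.1·(28, -5) = (-0.3, 5.5)
(s₂, t₂) = (-0.3, 5.5) − 0.1·(10.384, 21.64) = (-1.3384, 3.336)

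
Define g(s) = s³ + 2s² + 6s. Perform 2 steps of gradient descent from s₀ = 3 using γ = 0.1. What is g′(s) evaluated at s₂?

11.491875

g′(s) = 3s² + 4s + 6
s₁ = 3 − 0.1·45 = -1.5
s₂ = -1.5 − 0.1·6.75 = -2.175
g′(s) at (-2.175) = 11.491875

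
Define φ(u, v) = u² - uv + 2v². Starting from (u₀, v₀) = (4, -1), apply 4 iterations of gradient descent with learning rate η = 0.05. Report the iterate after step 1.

∇φ = (2u - v, -u + 4v)
Step 1: at (4, -1), ∇φ = (9, -8) → (4, -1) − 0.05·(9, -8) = (3.55, -0.6)

(3.55, -0.6)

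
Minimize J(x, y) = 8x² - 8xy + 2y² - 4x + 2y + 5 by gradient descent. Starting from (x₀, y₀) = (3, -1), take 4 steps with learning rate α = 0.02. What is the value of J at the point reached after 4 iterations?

5.91927552

∇J = (16x - 8y - 4, -8x + 4y + 2)
Step 1: at (3, -1), ∇J = (52, -26) → (3, -1) − 0.02·(52, -26) = (1.96, -0.48)
Step 2: at (1.96, -0.48), ∇J = (31.2, -15.6) → (1.96, -0.48) − 0.02·(31.2, -15.6) = (1.336, -0.168)
Step 3: at (1.336, -0.168), ∇J = (18.72, -9.36) → (1.336, -0.168) − 0.02·(18.72, -9.36) = (0.9616, 0.0192)
Step 4: at (0.9616, 0.0192), ∇J = (11.232, -5.616) → (0.9616, 0.0192) − 0.02·(11.232, -5.616) = (0.73696, 0.13152)
J(0.73696, 0.13152) = 5.91927552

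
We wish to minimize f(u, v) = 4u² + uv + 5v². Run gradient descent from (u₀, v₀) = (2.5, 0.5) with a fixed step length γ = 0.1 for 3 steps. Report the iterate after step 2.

∇f = (8u + v, u + 10v)
(u₁, v₁) = (2.5, 0.5) − 0.1·(20.5, 7.5) = (0.45, -0.25)
(u₂, v₂) = (0.45, -0.25) − 0.1·(3.35, -2.05) = (0.115, -0.045)

(0.115, -0.045)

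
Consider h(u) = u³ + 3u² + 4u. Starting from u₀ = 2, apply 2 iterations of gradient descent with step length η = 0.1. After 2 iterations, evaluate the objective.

-1.911318528

h′(u) = 3u² + 6u + 4
u₁ = 2 − 0.1·28 = -0.8
u₂ = -0.8 − 0.1·1.12 = -0.912
h(-0.912) = -1.911318528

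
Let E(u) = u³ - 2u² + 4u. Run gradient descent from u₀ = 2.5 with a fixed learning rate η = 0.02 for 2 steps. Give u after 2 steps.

E′(u) = 3u² - 4u + 4
u₁ = 2.5 − 0.02·12.75 = 2.245
u₂ = 2.245 − 0.02·10.140075 = 2.0421985

2.0421985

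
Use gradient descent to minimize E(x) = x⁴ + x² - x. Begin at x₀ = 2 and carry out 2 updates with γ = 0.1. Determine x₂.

0.25

E′(x) = 4x³ + 2x - 1
Step 1: E′(2) = 35; x₁ = 2 − 0.1·35 = -1.5
Step 2: E′(-1.5) = -17.5; x₂ = -1.5 − 0.1·(-17.5) = 0.25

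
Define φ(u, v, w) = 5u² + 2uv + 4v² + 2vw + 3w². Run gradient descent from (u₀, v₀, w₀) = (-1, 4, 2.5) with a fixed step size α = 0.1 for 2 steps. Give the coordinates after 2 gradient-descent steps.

(-0.1, 0.22, -0.02)

∇φ = (10u + 2v, 2u + 8v + 2w, 2v + 6w)
Step 1: at (-1, 4, 2.5), ∇φ = (-2, 35, 23) → (-1, 4, 2.5) − 0.1·(-2, 35, 23) = (-0.8, 0.5, 0.2)
Step 2: at (-0.8, 0.5, 0.2), ∇φ = (-7, 2.8, 2.2) → (-0.8, 0.5, 0.2) − 0.1·(-7, 2.8, 2.2) = (-0.1, 0.22, -0.02)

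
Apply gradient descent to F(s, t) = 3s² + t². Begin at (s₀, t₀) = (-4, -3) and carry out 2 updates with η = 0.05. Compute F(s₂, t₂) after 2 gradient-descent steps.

17.4297

∇F = (6s, 2t)
Step 1: at (-4, -3), ∇F = (-24, -6) → (-4, -3) − 0.05·(-24, -6) = (-2.8, -2.7)
Step 2: at (-2.8, -2.7), ∇F = (-16.8, -5.4) → (-2.8, -2.7) − 0.05·(-16.8, -5.4) = (-1.96, -2.43)
F(-1.96, -2.43) = 17.4297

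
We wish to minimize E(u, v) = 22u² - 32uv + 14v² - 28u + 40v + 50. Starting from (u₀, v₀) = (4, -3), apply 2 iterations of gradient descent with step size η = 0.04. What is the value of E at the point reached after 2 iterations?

6195.96539904

∇E = (44u - 32v - 28, -32u + 28v + 40)
(u₁, v₁) = (4, -3) − 0.04·(244, -172) = (-5.76, 3.88)
(u₂, v₂) = (-5.76, 3.88) − 0.04·(-405.6, 332.96) = (10.464, -9.4384)
E(10.464, -9.4384) = 6195.96539904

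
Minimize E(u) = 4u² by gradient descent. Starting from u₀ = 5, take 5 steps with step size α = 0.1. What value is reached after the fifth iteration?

0.0016

E′(u) = 8u
u₁ = 5 − 0.1·40 = 1
u₂ = 1 − 0.1·8 = 0.2
u₃ = 0.2 − 0.1·1.6 = 0.04
u₄ = 0.04 − 0.1·0.32 = 0.008
u₅ = 0.008 − 0.1·0.064 = 0.0016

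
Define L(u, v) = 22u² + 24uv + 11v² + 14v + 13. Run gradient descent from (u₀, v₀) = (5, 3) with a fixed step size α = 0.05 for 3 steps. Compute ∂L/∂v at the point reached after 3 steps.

-1458.104

∇L = (44u + 24v, 24u + 22v + 14)
Step 1: at (5, 3), ∇L = (292, 200) → (5, 3) − 0.05·(292, 200) = (-9.6, -7)
Step 2: at (-9.6, -7), ∇L = (-590.4, -370.4) → (-9.6, -7) − 0.05·(-590.4, -370.4) = (19.92, 11.52)
Step 3: at (19.92, 11.52), ∇L = (1152.96, 745.52) → (19.92, 11.52) − 0.05·(1152.96, 745.52) = (-37.728, -25.756)
∂L/∂v at (-37.728, -25.756) = -1458.104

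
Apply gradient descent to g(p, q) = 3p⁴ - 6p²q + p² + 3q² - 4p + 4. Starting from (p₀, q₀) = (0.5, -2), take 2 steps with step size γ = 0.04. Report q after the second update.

∇g = (12p³ - 12pq + 2p - 4, -6p² + 6q)
Step 1: at (0.5, -2), ∇g = (10.5, -13.5) → (0.5, -2) − 0.04·(10.5, -13.5) = (0.08, -1.46)
Step 2: at (0.08, -1.46), ∇g = (-2.432256, -8.7984) → (0.08, -1.46) − 0.04·(-2.432256, -8.7984) = (0.17729024, -1.108064)
q = -1.108064

-1.108064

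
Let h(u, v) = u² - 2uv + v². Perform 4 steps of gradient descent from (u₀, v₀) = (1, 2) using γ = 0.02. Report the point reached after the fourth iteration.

(1.14180352, 1.85819648)

∇h = (2u - 2v, -2u + 2v)
(u₁, v₁) = (1, 2) − 0.02·(-2, 2) = (1.04, 1.96)
(u₂, v₂) = (1.04, 1.96) − 0.02·(-1.84, 1.84) = (1.0768, 1.9232)
(u₃, v₃) = (1.0768, 1.9232) − 0.02·(-1.6928, 1.6928) = (1.110656, 1.889344)
(u₄, v₄) = (1.110656, 1.889344) − 0.02·(-1.557376, 1.557376) = (1.14180352, 1.85819648)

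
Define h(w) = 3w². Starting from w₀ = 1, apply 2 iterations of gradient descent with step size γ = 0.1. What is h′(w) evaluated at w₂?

h′(w) = 6w
w₁ = 1 − 0.1·6 = 0.4
w₂ = 0.4 − 0.1·2.4 = 0.16
h′(w) at (0.16) = 0.96

0.96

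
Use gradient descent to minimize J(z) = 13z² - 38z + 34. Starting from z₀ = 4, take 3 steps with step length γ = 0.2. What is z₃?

-186.608

J′(z) = 26z - 38
Step 1: J′(4) = 66; z₁ = 4 − 0.2·66 = -9.2
Step 2: J′(-9.2) = -277.2; z₂ = -9.2 − 0.2·(-277.2) = 46.24
Step 3: J′(46.24) = 1164.24; z₃ = 46.24 − 0.2·1164.24 = -186.608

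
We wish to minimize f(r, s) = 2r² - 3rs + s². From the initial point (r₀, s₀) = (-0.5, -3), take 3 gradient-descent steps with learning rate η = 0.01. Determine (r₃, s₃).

∇f = (4r - 3s, -3r + 2s)
Step 1: at (-0.5, -3), ∇f = (7, -4.5) → (-0.5, -3) − 0.01·(7, -4.5) = (-0.57, -2.955)
Step 2: at (-0.57, -2.955), ∇f = (6.585, -4.2) → (-0.57, -2.955) − 0.01·(6.585, -4.2) = (-0.63585, -2.913)
Step 3: at (-0.63585, -2.913), ∇f = (6.1956, -3.91845) → (-0.63585, -2.913) − 0.01·(6.1956, -3.91845) = (-0.697806, -2.8738155)

(-0.697806, -2.8738155)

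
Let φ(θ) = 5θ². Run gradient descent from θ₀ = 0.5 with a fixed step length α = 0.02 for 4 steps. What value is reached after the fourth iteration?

φ′(θ) = 10θ
θ₁ = 0.5 − 0.02·5 = 0.4
θ₂ = 0.4 − 0.02·4 = 0.32
θ₃ = 0.32 − 0.02·3.2 = 0.256
θ₄ = 0.256 − 0.02·2.56 = 0.2048

0.2048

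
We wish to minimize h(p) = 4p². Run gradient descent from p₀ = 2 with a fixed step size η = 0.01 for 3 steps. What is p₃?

h′(p) = 8p
p₁ = 2 − 0.01·16 = 1.84
p₂ = 1.84 − 0.01·14.72 = 1.6928
p₃ = 1.6928 − 0.01·13.5424 = 1.557376

1.557376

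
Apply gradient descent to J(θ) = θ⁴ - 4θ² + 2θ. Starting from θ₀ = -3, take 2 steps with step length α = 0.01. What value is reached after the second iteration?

-1.95999072

J′(θ) = 4θ³ - 8θ + 2
Step 1: J′(-3) = -82; θ₁ = -3 − 0.01·(-82) = -2.18
Step 2: J′(-2.18) = -22.000928; θ₂ = -2.18 − 0.01·(-22.000928) = -1.95999072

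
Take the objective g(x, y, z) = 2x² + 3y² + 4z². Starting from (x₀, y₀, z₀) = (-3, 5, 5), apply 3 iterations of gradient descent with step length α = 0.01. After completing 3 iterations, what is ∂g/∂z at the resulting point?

∇g = (4x, 6y, 8z)
Step 1: at (-3, 5, 5), ∇g = (-12, 30, 40) → (-3, 5, 5) − 0.01·(-12, 30, 40) = (-2.88, 4.7, 4.6)
Step 2: at (-2.88, 4.7, 4.6), ∇g = (-11.52, 28.2, 36.8) → (-2.88, 4.7, 4.6) − 0.01·(-11.52, 28.2, 36.8) = (-2.7648, 4.418, 4.232)
Step 3: at (-2.7648, 4.418, 4.232), ∇g = (-11.0592, 26.508, 33.856) → (-2.7648, 4.418, 4.232) − 0.01·(-11.0592, 26.508, 33.856) = (-2.654208, 4.15292, 3.89344)
∂g/∂z at (-2.654208, 4.15292, 3.89344) = 31.14752

31.14752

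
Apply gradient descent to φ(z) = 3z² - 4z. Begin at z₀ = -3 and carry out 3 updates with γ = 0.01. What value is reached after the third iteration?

φ′(z) = 6z - 4
z₁ = -3 − 0.01·(-22) = -2.78
z₂ = -2.78 − 0.01·(-20.68) = -2.5732
z₃ = -2.5732 − 0.01·(-19.4392) = -2.378808

-2.378808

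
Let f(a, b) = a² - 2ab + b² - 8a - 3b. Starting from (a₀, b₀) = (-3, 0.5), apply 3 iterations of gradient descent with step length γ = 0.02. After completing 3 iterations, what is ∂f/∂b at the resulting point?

1.897536

∇f = (2a - 2b - 8, -2a + 2b - 3)
(a₁, b₁) = (-3, 0.5) − 0.02·(-15, 4) = (-2.7, 0.42)
(a₂, b₂) = (-2.7, 0.42) − 0.02·(-14.24, 3.24) = (-2.4152, 0.3552)
(a₃, b₃) = (-2.4152, 0.3552) − 0.02·(-13.5408, 2.5408) = (-2.144384, 0.304384)
∂f/∂b at (-2.144384, 0.304384) = 1.897536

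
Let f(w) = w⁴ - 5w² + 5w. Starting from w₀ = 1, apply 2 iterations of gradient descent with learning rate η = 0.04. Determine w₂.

1.07602176

f′(w) = 4w³ - 10w + 5
w₁ = 1 − 0.04·(-1) = 1.04
w₂ = 1.04 − 0.04·(-0.900544) = 1.07602176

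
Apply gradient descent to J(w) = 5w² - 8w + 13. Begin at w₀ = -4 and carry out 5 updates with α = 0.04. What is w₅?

J′(w) = 10w - 8
w₁ = -4 − 0.04·(-48) = -2.08
w₂ = -2.08 − 0.04·(-28.8) = -0.928
w₃ = -0.928 − 0.04·(-17.28) = -0.2368
w₄ = -0.2368 − 0.04·(-10.368) = 0.17792
w₅ = 0.17792 − 0.04·(-6.2208) = 0.426752

0.426752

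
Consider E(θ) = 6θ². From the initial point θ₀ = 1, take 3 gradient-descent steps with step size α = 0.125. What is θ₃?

E′(θ) = 12θ
Step 1: E′(1) = 12; θ₁ = 1 − 0.125·12 = -0.5
Step 2: E′(-0.5) = -6; θ₂ = -0.5 − 0.125·(-6) = 0.25
Step 3: E′(0.25) = 3; θ₃ = 0.25 − 0.125·3 = -0.125

-0.125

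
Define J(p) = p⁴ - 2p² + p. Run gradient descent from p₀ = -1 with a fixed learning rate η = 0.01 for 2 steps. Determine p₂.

-1.01918796

J′(p) = 4p³ - 4p + 1
Step 1: J′(-1) = 1; p₁ = -1 − 0.01·1 = -1.01
Step 2: J′(-1.01) = 0.918796; p₂ = -1.01 − 0.01·0.918796 = -1.01918796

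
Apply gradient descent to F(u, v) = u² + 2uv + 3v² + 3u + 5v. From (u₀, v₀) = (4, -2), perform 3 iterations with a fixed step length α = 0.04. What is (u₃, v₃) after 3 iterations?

(3.232192, -2.033728)

∇F = (2u + 2v + 3, 2u + 6v + 5)
(u₁, v₁) = (4, -2) − 0.04·(7, 1) = (3.72, -2.04)
(u₂, v₂) = (3.72, -2.04) − 0.04·(6.36, 0.2) = (3.4656, -2.048)
(u₃, v₃) = (3.4656, -2.048) − 0.04·(5.8352, -0.3568) = (3.232192, -2.033728)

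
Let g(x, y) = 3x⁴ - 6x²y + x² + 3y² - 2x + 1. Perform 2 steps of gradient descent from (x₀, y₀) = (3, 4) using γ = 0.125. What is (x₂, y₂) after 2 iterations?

∇g = (12x³ - 12xy + 2x - 2, -6x² + 6y)
(x₁, y₁) = (3, 4) − 0.125·(184, -30) = (-20, 7.75)
(x₂, y₂) = (-20, 7.75) − 0.125·(-94182, -2353.5) = (11752.75, 301.9375)

(11752.75, 301.9375)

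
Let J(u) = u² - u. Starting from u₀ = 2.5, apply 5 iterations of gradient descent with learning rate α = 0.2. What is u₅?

J′(u) = 2u - 1
Step 1: J′(2.5) = 4; u₁ = 2.5 − 0.2·4 = 1.7
Step 2: J′(1.7) = 2.4; u₂ = 1.7 − 0.2·2.4 = 1.22
Step 3: J′(1.22) = 1.44; u₃ = 1.22 − 0.2·1.44 = 0.932
Step 4: J′(0.932) = 0.864; u₄ = 0.932 − 0.2·0.864 = 0.7592
Step 5: J′(0.7592) = 0.5184; u₅ = 0.7592 − 0.2·0.5184 = 0.65552

0.65552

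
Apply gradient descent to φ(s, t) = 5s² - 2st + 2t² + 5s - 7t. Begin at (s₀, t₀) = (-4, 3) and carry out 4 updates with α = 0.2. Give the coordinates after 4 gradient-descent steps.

∇φ = (10s - 2t + 5, -2s + 4t - 7)
(s₁, t₁) = (-4, 3) − 0.2·(-41, 13) = (4.2, 0.4)
(s₂, t₂) = (4.2, 0.4) − 0.2·(46.2, -13.8) = (-5.04, 3.16)
(s₃, t₃) = (-5.04, 3.16) − 0.2·(-51.72, 15.72) = (5.304, 0.016)
(s₄, t₄) = (5.304, 0.016) − 0.2·(58.008, -17.544) = (-6.2976, 3.5248)

(-6.2976, 3.5248)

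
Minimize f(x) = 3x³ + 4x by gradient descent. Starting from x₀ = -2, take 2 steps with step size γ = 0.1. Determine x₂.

f′(x) = 9x² + 4
x₁ = -2 − 0.1·40 = -6
x₂ = -6 − 0.1·328 = -38.8

-38.8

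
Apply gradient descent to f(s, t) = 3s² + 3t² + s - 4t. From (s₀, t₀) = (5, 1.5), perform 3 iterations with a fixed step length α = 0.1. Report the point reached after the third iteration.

∇f = (6s + 1, 6t - 4)
(s₁, t₁) = (5, 1.5) − 0.1·(31, 5) = (1.9, 1)
(s₂, t₂) = (1.9, 1) − 0.1·(12.4, 2) = (0.66, 0.8)
(s₃, t₃) = (0.66, 0.8) − 0.1·(4.96, 0.8) = (0.164, 0.72)

(0.164, 0.72)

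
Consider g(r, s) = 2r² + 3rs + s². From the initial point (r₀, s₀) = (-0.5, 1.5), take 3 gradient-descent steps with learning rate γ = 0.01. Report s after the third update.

1.4580855

∇g = (4r + 3s, 3r + 2s)
Step 1: at (-0.5, 1.5), ∇g = (2.5, 1.5) → (-0.5, 1.5) − 0.01·(2.5, 1.5) = (-0.525, 1.485)
Step 2: at (-0.525, 1.485), ∇g = (2.355, 1.395) → (-0.525, 1.485) − 0.01·(2.355, 1.395) = (-0.54855, 1.47105)
Step 3: at (-0.54855, 1.47105), ∇g = (2.21895, 1.29645) → (-0.54855, 1.47105) − 0.01·(2.21895, 1.29645) = (-0.5707395, 1.4580855)
s = 1.4580855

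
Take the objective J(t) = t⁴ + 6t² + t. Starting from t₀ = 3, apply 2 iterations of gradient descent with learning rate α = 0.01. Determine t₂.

1.205045

J′(t) = 4t³ + 12t + 1
Step 1: J′(3) = 145; t₁ = 3 − 0.01·145 = 1.55
Step 2: J′(1.55) = 34.4955; t₂ = 1.55 − 0.01·34.4955 = 1.205045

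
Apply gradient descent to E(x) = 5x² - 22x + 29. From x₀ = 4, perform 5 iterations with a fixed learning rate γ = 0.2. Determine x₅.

0.4

E′(x) = 10x - 22
x₁ = 4 − 0.2·18 = 0.4
x₂ = 0.4 − 0.2·(-18) = 4
x₃ = 4 − 0.2·18 = 0.4
x₄ = 0.4 − 0.2·(-18) = 4
x₅ = 4 − 0.2·18 = 0.4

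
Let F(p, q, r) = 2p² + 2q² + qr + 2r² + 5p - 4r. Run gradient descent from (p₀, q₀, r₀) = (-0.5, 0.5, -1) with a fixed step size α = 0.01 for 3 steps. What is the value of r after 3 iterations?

∇F = (4p + 5, 4q + r, q + 4r - 4)
(p₁, q₁, r₁) = (-0.5, 0.5, -1) − 0.01·(3, 1, -7.5) = (-0.53, 0.49, -0.925)
(p₂, q₂, r₂) = (-0.53, 0.49, -0.925) − 0.01·(2.88, 1.035, -7.21) = (-0.5588, 0.47965, -0.8529)
(p₃, q₃, r₃) = (-0.5588, 0.47965, -0.8529) − 0.01·(2.7648, 1.0657, -6.93195) = (-0.586448, 0.468993, -0.7835805)
r = -0.7835805

-0.7835805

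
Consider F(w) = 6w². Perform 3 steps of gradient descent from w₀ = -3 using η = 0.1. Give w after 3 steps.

0.024

F′(w) = 12w
Step 1: F′(-3) = -36; w₁ = -3 − 0.1·(-36) = 0.6
Step 2: F′(0.6) = 7.2; w₂ = 0.6 − 0.1·7.2 = -0.12
Step 3: F′(-0.12) = -1.44; w₃ = -0.12 − 0.1·(-1.44) = 0.024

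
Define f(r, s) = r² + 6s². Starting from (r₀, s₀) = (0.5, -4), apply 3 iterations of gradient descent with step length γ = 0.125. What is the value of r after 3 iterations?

∇f = (2r, 12s)
Step 1: at (0.5, -4), ∇f = (1, -48) → (0.5, -4) − 0.125·(1, -48) = (0.375, 2)
Step 2: at (0.375, 2), ∇f = (0.75, 24) → (0.375, 2) − 0.125·(0.75, 24) = (0.28125, -1)
Step 3: at (0.28125, -1), ∇f = (0.5625, -12) → (0.28125, -1) − 0.125·(0.5625, -12) = (0.2109375, 0.5)
r = 0.2109375

0.2109375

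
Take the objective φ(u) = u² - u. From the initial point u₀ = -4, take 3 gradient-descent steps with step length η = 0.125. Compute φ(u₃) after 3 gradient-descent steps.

3.35406494140625

φ′(u) = 2u - 1
Step 1: φ′(-4) = -9; u₁ = -4 − 0.125·(-9) = -2.875
Step 2: φ′(-2.875) = -6.75; u₂ = -2.875 − 0.125·(-6.75) = -2.03125
Step 3: φ′(-2.03125) = -5.0625; u₃ = -2.03125 − 0.125·(-5.0625) = -1.3984375
φ(-1.3984375) = 3.35406494140625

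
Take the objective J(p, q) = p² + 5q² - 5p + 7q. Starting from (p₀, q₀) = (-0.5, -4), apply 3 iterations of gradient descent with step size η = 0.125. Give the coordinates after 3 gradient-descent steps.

∇J = (2p - 5, 10q + 7)
(p₁, q₁) = (-0.5, -4) − 0.125·(-6, -33) = (0.25, 0.125)
(p₂, q₂) = (0.25, 0.125) − 0.125·(-4.5, 8.25) = (0.8125, -0.90625)
(p₃, q₃) = (0.8125, -0.90625) − 0.125·(-3.375, -2.0625) = (1.234375, -0.6484375)

(1.234375, -0.6484375)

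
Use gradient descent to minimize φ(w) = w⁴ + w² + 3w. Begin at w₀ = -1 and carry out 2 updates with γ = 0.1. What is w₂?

φ′(w) = 4w³ + 2w + 3
w₁ = -1 − 0.1·(-3) = -0.7
w₂ = -0.7 − 0.1·0.228 = -0.7228

-0.7228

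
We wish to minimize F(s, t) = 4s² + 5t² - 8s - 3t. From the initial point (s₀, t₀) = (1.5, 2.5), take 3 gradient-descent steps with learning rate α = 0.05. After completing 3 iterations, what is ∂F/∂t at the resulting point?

2.75

∇F = (8s - 8, 10t - 3)
Step 1: at (1.5, 2.5), ∇F = (4, 22) → (1.5, 2.5) − 0.05·(4, 22) = (1.3, 1.4)
Step 2: at (1.3, 1.4), ∇F = (2.4, 11) → (1.3, 1.4) − 0.05·(2.4, 11) = (1.18, 0.85)
Step 3: at (1.18, 0.85), ∇F = (1.44, 5.5) → (1.18, 0.85) − 0.05·(1.44, 5.5) = (1.108, 0.575)
∂F/∂t at (1.108, 0.575) = 2.75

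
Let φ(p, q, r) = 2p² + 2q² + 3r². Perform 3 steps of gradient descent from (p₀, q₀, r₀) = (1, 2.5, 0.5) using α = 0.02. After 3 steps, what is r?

∇φ = (4p, 4q, 6r)
(p₁, q₁, r₁) = (1, 2.5, 0.5) − 0.02·(4, 10, 3) = (0.92, 2.3, 0.44)
(p₂, q₂, r₂) = (0.92, 2.3, 0.44) − 0.02·(3.68, 9.2, 2.64) = (0.8464, 2.116, 0.3872)
(p₃, q₃, r₃) = (0.8464, 2.116, 0.3872) − 0.02·(3.3856, 8.464, 2.3232) = (0.778688, 1.94672, 0.340736)
r = 0.340736

0.340736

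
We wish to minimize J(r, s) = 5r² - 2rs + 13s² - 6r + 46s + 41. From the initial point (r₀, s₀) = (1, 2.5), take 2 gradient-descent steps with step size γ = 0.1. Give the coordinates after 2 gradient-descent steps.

(-1.08, 9.06)

∇J = (10r - 2s - 6, -2r + 26s + 46)
(r₁, s₁) = (1, 2.5) − 0.1·(-1, 109) = (1.1, -8.4)
(r₂, s₂) = (1.1, -8.4) − 0.1·(21.8, -174.6) = (-1.08, 9.06)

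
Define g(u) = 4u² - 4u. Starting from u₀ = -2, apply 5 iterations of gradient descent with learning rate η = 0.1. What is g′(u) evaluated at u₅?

g′(u) = 8u - 4
u₁ = -2 − 0.1·(-20) = 0
u₂ = 0 − 0.1·(-4) = 0.4
u₃ = 0.4 − 0.1·(-0.8) = 0.48
u₄ = 0.48 − 0.1·(-0.16) = 0.496
u₅ = 0.496 − 0.1·(-0.032) = 0.4992
g′(u) at (0.4992) = -0.0064

-0.0064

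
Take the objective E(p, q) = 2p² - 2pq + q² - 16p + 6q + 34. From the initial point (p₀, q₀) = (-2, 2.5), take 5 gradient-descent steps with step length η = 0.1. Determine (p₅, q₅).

(3.72016, 0.21936)

∇E = (4p - 2q - 16, -2p + 2q + 6)
(p₁, q₁) = (-2, 2.5) − 0.1·(-29, 15) = (0.9, 1)
(p₂, q₂) = (0.9, 1) − 0.1·(-14.4, 6.2) = (2.34, 0.38)
(p₃, q₃) = (2.34, 0.38) − 0.1·(-7.4, 2.08) = (3.08, 0.172)
(p₄, q₄) = (3.08, 0.172) − 0.1·(-4.024, 0.184) = (3.4824, 0.1536)
(p₅, q₅) = (3.4824, 0.1536) − 0.1·(-2.3776, -0.6576) = (3.72016, 0.21936)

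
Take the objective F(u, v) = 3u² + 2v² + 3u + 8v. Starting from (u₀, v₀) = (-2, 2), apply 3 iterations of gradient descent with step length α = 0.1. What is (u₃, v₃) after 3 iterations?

∇F = (6u + 3, 4v + 8)
Step 1: at (-2, 2), ∇F = (-9, 16) → (-2, 2) − 0.1·(-9, 16) = (-1.1, 0.4)
Step 2: at (-1.1, 0.4), ∇F = (-3.6, 9.6) → (-1.1, 0.4) − 0.1·(-3.6, 9.6) = (-0.74, -0.56)
Step 3: at (-0.74, -0.56), ∇F = (-1.44, 5.76) → (-0.74, -0.56) − 0.1·(-1.44, 5.76) = (-0.596, -1.136)

(-0.596, -1.136)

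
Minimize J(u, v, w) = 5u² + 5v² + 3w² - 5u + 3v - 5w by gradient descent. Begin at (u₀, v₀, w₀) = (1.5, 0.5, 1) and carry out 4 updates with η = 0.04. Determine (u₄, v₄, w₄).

(0.6296, -0.19632, 0.88893696)

∇J = (10u - 5, 10v + 3, 6w - 5)
Step 1: at (1.5, 0.5, 1), ∇J = (10, 8, 1) → (1.5, 0.5, 1) − 0.04·(10, 8, 1) = (1.1, 0.18, 0.96)
Step 2: at (1.1, 0.18, 0.96), ∇J = (6, 4.8, 0.76) → (1.1, 0.18, 0.96) − 0.04·(6, 4.8, 0.76) = (0.86, -0.012, 0.9296)
Step 3: at (0.86, -0.012, 0.9296), ∇J = (3.6, 2.88, 0.5776) → (0.86, -0.012, 0.9296) − 0.04·(3.6, 2.88, 0.5776) = (0.716, -0.1272, 0.906496)
Step 4: at (0.716, -0.1272, 0.906496), ∇J = (2.16, 1.728, 0.438976) → (0.716, -0.1272, 0.906496) − 0.04·(2.16, 1.728, 0.438976) = (0.6296, -0.19632, 0.88893696)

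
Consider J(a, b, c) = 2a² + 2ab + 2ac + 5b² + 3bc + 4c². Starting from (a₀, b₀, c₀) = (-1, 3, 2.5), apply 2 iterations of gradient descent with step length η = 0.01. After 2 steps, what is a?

-1.1247

∇J = (4a + 2b + 2c, 2a + 10b + 3c, 2a + 3b + 8c)
(a₁, b₁, c₁) = (-1, 3, 2.5) − 0.01·(7, 35.5, 27) = (-1.07, 2.645, 2.23)
(a₂, b₂, c₂) = (-1.07, 2.645, 2.23) − 0.01·(5.47, 31, 23.635) = (-1.1247, 2.335, 1.99365)
a = -1.1247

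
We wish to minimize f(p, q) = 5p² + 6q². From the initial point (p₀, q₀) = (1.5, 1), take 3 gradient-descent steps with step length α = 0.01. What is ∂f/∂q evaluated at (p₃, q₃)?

∇f = (10p, 12q)
Step 1: at (1.5, 1), ∇f = (15, 12) → (1.5, 1) − 0.01·(15, 12) = (1.35, 0.88)
Step 2: at (1.35, 0.88), ∇f = (13.5, 10.56) → (1.35, 0.88) − 0.01·(13.5, 10.56) = (1.215, 0.7744)
Step 3: at (1.215, 0.7744), ∇f = (12.15, 9.2928) → (1.215, 0.7744) − 0.01·(12.15, 9.2928) = (1.0935, 0.681472)
∂f/∂q at (1.0935, 0.681472) = 8.177664

8.177664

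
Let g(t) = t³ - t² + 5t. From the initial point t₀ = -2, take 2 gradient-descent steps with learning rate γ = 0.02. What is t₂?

-2.968184

g′(t) = 3t² - 2t + 5
t₁ = -2 − 0.02·21 = -2.42
t₂ = -2.42 − 0.02·27.4092 = -2.968184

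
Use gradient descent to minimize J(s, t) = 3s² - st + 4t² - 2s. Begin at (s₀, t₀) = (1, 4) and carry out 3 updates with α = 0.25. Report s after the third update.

1.96875

∇J = (6s - t - 2, -s + 8t)
(s₁, t₁) = (1, 4) − 0.25·(0, 31) = (1, -3.75)
(s₂, t₂) = (1, -3.75) − 0.25·(7.75, -31) = (-0.9375, 4)
(s₃, t₃) = (-0.9375, 4) − 0.25·(-11.625, 32.9375) = (1.96875, -4.234375)
s = 1.96875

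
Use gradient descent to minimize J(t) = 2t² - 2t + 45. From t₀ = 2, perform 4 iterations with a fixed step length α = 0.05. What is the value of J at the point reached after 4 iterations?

J′(t) = 4t - 2
Step 1: J′(2) = 6; t₁ = 2 − 0.05·6 = 1.7
Step 2: J′(1.7) = 4.8; t₂ = 1.7 − 0.05·4.8 = 1.46
Step 3: J′(1.46) = 3.84; t₃ = 1.46 − 0.05·3.84 = 1.268
Step 4: J′(1.268) = 3.072; t₄ = 1.268 − 0.05·3.072 = 1.1144
J(1.1144) = 45.25497472

45.25497472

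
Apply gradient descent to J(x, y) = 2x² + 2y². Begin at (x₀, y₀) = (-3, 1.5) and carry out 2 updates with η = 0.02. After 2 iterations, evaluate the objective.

16.1188416

∇J = (4x, 4y)
(x₁, y₁) = (-3, 1.5) − 0.02·(-12, 6) = (-2.76, 1.38)
(x₂, y₂) = (-2.76, 1.38) − 0.02·(-11.04, 5.52) = (-2.5392, 1.2696)
J(-2.5392, 1.2696) = 16.1188416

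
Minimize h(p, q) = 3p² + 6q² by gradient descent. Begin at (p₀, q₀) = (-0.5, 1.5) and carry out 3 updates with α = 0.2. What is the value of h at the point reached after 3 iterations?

∇h = (6p, 12q)
Step 1: at (-0.5, 1.5), ∇h = (-3, 18) → (-0.5, 1.5) − 0.2·(-3, 18) = (0.1, -2.1)
Step 2: at (0.1, -2.1), ∇h = (0.6, -25.2) → (0.1, -2.1) − 0.2·(0.6, -25.2) = (-0.02, 2.94)
Step 3: at (-0.02, 2.94), ∇h = (-0.12, 35.28) → (-0.02, 2.94) − 0.2·(-0.12, 35.28) = (0.004, -4.116)
h(0.004, -4.116) = 101.648784

101.648784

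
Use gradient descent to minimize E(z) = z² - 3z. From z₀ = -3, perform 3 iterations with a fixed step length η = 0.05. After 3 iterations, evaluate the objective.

8.51168025

E′(z) = 2z - 3
z₁ = -3 − 0.05·(-9) = -2.55
z₂ = -2.55 − 0.05·(-8.1) = -2.145
z₃ = -2.145 − 0.05·(-7.29) = -1.7805
E(-1.7805) = 8.51168025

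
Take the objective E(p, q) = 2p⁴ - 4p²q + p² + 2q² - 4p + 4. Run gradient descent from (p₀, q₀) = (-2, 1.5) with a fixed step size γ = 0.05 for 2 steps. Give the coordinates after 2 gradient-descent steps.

(0.8544, 1.632)

∇E = (8p³ - 8pq + 2p - 4, -4p² + 4q)
Step 1: at (-2, 1.5), ∇E = (-48, -10) → (-2, 1.5) − 0.05·(-48, -10) = (0.4, 2)
Step 2: at (0.4, 2), ∇E = (-9.088, 7.36) → (0.4, 2) − 0.05·(-9.088, 7.36) = (0.8544, 1.632)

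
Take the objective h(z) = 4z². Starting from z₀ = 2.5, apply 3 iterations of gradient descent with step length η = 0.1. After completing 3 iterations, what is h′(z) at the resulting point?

h′(z) = 8z
z₁ = 2.5 − 0.1·20 = 0.5
z₂ = 0.5 − 0.1·4 = 0.1
z₃ = 0.1 − 0.1·0.8 = 0.02
h′(z) at (0.02) = 0.16

0.16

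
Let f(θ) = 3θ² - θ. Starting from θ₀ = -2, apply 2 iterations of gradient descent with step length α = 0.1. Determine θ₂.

f′(θ) = 6θ - 1
θ₁ = -2 − 0.1·(-13) = -0.7
θ₂ = -0.7 − 0.1·(-5.2) = -0.18

-0.18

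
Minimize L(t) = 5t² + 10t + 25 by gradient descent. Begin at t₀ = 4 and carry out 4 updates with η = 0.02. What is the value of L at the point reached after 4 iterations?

L′(t) = 10t + 10
t₁ = 4 − 0.02·50 = 3
t₂ = 3 − 0.02·40 = 2.2
t₃ = 2.2 − 0.02·32 = 1.56
t₄ = 1.56 − 0.02·25.6 = 1.048
L(1.048) = 40.97152

40.97152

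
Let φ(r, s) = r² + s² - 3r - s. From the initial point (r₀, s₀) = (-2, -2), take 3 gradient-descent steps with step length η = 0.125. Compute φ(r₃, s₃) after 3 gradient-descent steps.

0.7926025390625

∇φ = (2r - 3, 2s - 1)
(r₁, s₁) = (-2, -2) − 0.125·(-7, -5) = (-1.125, -1.375)
(r₂, s₂) = (-1.125, -1.375) − 0.125·(-5.25, -3.75) = (-0.46875, -0.90625)
(r₃, s₃) = (-0.46875, -0.90625) − 0.125·(-3.9375, -2.8125) = (0.0234375, -0.5546875)
φ(0.0234375, -0.5546875) = 0.7926025390625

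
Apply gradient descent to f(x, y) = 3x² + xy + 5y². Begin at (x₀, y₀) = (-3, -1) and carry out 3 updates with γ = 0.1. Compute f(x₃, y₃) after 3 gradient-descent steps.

∇f = (6x + y, x + 10y)
Step 1: at (-3, -1), ∇f = (-19, -13) → (-3, -1) − 0.1·(-19, -13) = (-1.1, 0.3)
Step 2: at (-1.1, 0.3), ∇f = (-6.3, 1.9) → (-1.1, 0.3) − 0.1·(-6.3, 1.9) = (-0.47, 0.11)
Step 3: at (-0.47, 0.11), ∇f = (-2.71, 0.63) → (-0.47, 0.11) − 0.1·(-2.71, 0.63) = (-0.199, 0.047)
f(-0.199, 0.047) = 0.120495

0.120495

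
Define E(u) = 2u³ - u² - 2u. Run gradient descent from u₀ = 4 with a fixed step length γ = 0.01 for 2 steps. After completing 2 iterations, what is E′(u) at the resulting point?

34.277590429056

E′(u) = 6u² - 2u - 2
u₁ = 4 − 0.01·86 = 3.14
u₂ = 3.14 − 0.01·50.8776 = 2.631224
E′(u) at (2.631224) = 34.277590429056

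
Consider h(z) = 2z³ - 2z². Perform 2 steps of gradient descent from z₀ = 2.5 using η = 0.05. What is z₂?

0.9703125

h′(z) = 6z² - 4z
z₁ = 2.5 − 0.05·27.5 = 1.125
z₂ = 1.125 − 0.05·3.09375 = 0.9703125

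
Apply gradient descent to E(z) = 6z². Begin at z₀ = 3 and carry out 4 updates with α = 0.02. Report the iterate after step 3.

E′(z) = 12z
z₁ = 3 − 0.02·36 = 2.28
z₂ = 2.28 − 0.02·27.36 = 1.7328
z₃ = 1.7328 − 0.02·20.7936 = 1.316928

1.316928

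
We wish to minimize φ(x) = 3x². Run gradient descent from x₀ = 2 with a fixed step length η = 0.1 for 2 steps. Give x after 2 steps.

0.32

φ′(x) = 6x
Step 1: φ′(2) = 12; x₁ = 2 − 0.1·12 = 0.8
Step 2: φ′(0.8) = 4.8; x₂ = 0.8 − 0.1·4.8 = 0.32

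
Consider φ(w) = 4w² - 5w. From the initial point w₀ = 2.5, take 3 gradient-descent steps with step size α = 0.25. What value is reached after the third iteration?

-1.25

φ′(w) = 8w - 5
w₁ = 2.5 − 0.25·15 = -1.25
w₂ = -1.25 − 0.25·(-15) = 2.5
w₃ = 2.5 − 0.25·15 = -1.25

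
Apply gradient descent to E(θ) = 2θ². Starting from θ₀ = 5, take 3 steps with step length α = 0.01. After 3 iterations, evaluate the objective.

39.1378894848

E′(θ) = 4θ
Step 1: E′(5) = 20; θ₁ = 5 − 0.01·20 = 4.8
Step 2: E′(4.8) = 19.2; θ₂ = 4.8 − 0.01·19.2 = 4.608
Step 3: E′(4.608) = 18.432; θ₃ = 4.608 − 0.01·18.432 = 4.42368
E(4.42368) = 39.1378894848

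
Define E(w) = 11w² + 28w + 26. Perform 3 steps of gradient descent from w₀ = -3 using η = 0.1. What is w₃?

E′(w) = 22w + 28
w₁ = -3 − 0.1·(-38) = 0.8
w₂ = 0.8 − 0.1·45.6 = -3.76
w₃ = -3.76 − 0.1·(-54.72) = 1.712

1.712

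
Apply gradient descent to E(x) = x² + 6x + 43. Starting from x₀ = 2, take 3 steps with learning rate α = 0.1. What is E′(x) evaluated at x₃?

5.12

E′(x) = 2x + 6
Step 1: E′(2) = 10; x₁ = 2 − 0.1·10 = 1
Step 2: E′(1) = 8; x₂ = 1 − 0.1·8 = 0.2
Step 3: E′(0.2) = 6.4; x₃ = 0.2 − 0.1·6.4 = -0.44
E′(x) at (-0.44) = 5.12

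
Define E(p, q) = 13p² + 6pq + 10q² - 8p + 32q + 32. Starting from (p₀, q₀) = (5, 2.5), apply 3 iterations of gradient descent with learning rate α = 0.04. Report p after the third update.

0.662016

∇E = (26p + 6q - 8, 6p + 20q + 32)
(p₁, q₁) = (5, 2.5) − 0.04·(137, 112) = (-0.48, -1.98)
(p₂, q₂) = (-0.48, -1.98) − 0.04·(-32.36, -10.48) = (0.8144, -1.5608)
(p₃, q₃) = (0.8144, -1.5608) − 0.04·(3.8096, 5.6704) = (0.662016, -1.787616)
p = 0.662016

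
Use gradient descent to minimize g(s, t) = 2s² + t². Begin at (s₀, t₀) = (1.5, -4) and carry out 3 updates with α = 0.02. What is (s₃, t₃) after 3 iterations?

∇g = (4s, 2t)
Step 1: at (1.5, -4), ∇g = (6, -8) → (1.5, -4) − 0.02·(6, -8) = (1.38, -3.84)
Step 2: at (1.38, -3.84), ∇g = (5.52, -7.68) → (1.38, -3.84) − 0.02·(5.52, -7.68) = (1.2696, -3.6864)
Step 3: at (1.2696, -3.6864), ∇g = (5.0784, -7.3728) → (1.2696, -3.6864) − 0.02·(5.0784, -7.3728) = (1.168032, -3.538944)

(1.168032, -3.538944)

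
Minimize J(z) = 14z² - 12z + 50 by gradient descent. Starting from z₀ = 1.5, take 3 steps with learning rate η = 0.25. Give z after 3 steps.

-231

J′(z) = 28z - 12
Step 1: J′(1.5) = 30; z₁ = 1.5 − 0.25·30 = -6
Step 2: J′(-6) = -180; z₂ = -6 − 0.25·(-180) = 39
Step 3: J′(39) = 1080; z₃ = 39 − 0.25·1080 = -231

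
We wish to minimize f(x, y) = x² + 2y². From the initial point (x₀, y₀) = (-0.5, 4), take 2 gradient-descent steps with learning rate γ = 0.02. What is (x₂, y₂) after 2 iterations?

(-0.4608, 3.3856)

∇f = (2x, 4y)
(x₁, y₁) = (-0.5, 4) − 0.02·(-1, 16) = (-0.48, 3.68)
(x₂, y₂) = (-0.48, 3.68) − 0.02·(-0.96, 14.72) = (-0.4608, 3.3856)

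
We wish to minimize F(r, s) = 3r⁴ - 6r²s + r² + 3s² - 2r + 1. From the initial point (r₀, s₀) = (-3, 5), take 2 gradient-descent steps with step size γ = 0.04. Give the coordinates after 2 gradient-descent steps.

∇F = (12r³ - 12rs + 2r - 2, -6r² + 6s)
Step 1: at (-3, 5), ∇F = (-152, -24) → (-3, 5) − 0.04·(-152, -24) = (3.08, 5.96)
Step 2: at (3.08, 5.96), ∇F = (134.495744, -21.1584) → (3.08, 5.96) − 0.04·(134.495744, -21.1584) = (-2.29982976, 6.806336)

(-2.29982976, 6.806336)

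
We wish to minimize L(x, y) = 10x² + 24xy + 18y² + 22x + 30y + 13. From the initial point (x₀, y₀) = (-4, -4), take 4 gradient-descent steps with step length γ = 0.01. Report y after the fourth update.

∇L = (20x + 24y + 22, 24x + 36y + 30)
(x₁, y₁) = (-4, -4) − 0.01·(-154, -210) = (-2.46, -1.9)
(x₂, y₂) = (-2.46, -1.9) − 0.01·(-72.8, -97.44) = (-1.732, -0.9256)
(x₃, y₃) = (-1.732, -0.9256) − 0.01·(-34.8544, -44.8896) = (-1.383456, -0.476704)
(x₄, y₄) = (-1.383456, -0.476704) − 0.01·(-17.110016, -20.364288) = (-1.21235584, -0.27306112)
y = -0.27306112

-0.27306112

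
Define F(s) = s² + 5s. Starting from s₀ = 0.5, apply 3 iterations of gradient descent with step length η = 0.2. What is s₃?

F′(s) = 2s + 5
s₁ = 0.5 − 0.2·6 = -0.7
s₂ = -0.7 − 0.2·3.6 = -1.42
s₃ = -1.42 − 0.2·2.16 = -1.852

-1.852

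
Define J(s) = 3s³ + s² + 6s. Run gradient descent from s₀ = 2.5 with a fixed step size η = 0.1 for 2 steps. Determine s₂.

J′(s) = 9s² + 2s + 6
Step 1: J′(2.5) = 67.25; s₁ = 2.5 − 0.1·67.25 = -4.225
Step 2: J′(-4.225) = 158.205625; s₂ = -4.225 − 0.1·158.205625 = -20.0455625

-20.0455625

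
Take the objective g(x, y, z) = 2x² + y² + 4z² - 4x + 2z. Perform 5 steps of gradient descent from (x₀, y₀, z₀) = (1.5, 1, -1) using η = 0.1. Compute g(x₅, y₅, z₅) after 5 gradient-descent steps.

-2.1396022784

∇g = (4x - 4, 2y, 8z + 2)
Step 1: at (1.5, 1, -1), ∇g = (2, 2, -6) → (1.5, 1, -1) − 0.1·(2, 2, -6) = (1.3, 0.8, -0.4)
Step 2: at (1.3, 0.8, -0.4), ∇g = (1.2, 1.6, -1.2) → (1.3, 0.8, -0.4) − 0.1·(1.2, 1.6, -1.2) = (1.18, 0.64, -0.28)
Step 3: at (1.18, 0.64, -0.28), ∇g = (0.72, 1.28, -0.24) → (1.18, 0.64, -0.28) − 0.1·(0.72, 1.28, -0.24) = (1.108, 0.512, -0.256)
Step 4: at (1.108, 0.512, -0.256), ∇g = (0.432, 1.024, -0.048) → (1.108, 0.512, -0.256) − 0.1·(0.432, 1.024, -0.048) = (1.0648, 0.4096, -0.2512)
Step 5: at (1.0648, 0.4096, -0.2512), ∇g = (0.2592, 0.8192, -0.0096) → (1.0648, 0.4096, -0.2512) − 0.1·(0.2592, 0.8192, -0.0096) = (1.03888, 0.32768, -0.25024)
g(1.03888, 0.32768, -0.25024) = -2.1396022784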